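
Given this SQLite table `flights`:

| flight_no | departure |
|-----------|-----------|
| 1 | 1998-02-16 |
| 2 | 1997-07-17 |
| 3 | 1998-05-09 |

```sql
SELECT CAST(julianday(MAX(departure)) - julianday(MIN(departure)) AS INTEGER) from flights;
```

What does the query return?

296

MIN = 1997-07-17, MAX = 1998-05-09.
14 days remain in July 1997 after the 17th (31 − 17).
Full months from August 1997 through April 1998 contribute their day counts.
Then 9 days into May 1998.
Total: 14 + 31 + 30 + 31 + 30 + 31 + 31 + 28 + 31 + 30 + 9 = 296.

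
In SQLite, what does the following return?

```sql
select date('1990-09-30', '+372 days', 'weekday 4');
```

1991-10-10

Applying '+372 days' to 1990-09-30: counting 372 days forward gives 1991-10-07.
`weekday 4` advances to the next Thursday; 1991-10-07 is a Monday, so it moves forward to 1991-10-10.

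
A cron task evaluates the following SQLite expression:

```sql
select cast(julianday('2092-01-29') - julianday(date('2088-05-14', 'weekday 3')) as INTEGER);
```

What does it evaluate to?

`weekday 3` advances to the next Wednesday; 2088-05-14 is a Friday, so it moves forward to 2088-05-19.
12 days remain in May 2088 after the 19th (31 − 19).
Full months from June 2088 through December 2091 contribute their day counts.
Then 29 days into January 2092.
Total: 12 + 30 + 31 + 31 + 30 + 31 + 30 + 31 + 31 + 28 + 31 + 30 + 31 + 30 + 31 + 31 + 30 + 31 + 30 + 31 + 31 + 28 + 31 + 30 + 31 + 30 + 31 + 31 + 30 + 31 + 30 + 31 + 31 + 28 + 31 + 30 + 31 + 30 + 31 + 31 + 30 + 31 + 30 + 31 + 29 = 1350.

1350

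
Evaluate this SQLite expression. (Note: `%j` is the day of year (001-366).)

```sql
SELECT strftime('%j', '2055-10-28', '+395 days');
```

331

First apply '+395 days': 2055-10-28 → 2056-11-26.
Day-of-year for 2056-11-26: days since 2056-01-01 inclusive = 331, zero-padded to 331.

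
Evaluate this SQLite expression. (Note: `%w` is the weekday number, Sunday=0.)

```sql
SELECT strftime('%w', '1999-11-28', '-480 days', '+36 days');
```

4

First apply '-480 days', '+36 days': 1999-11-28 → 1998-09-10.
1998-09-10 is a Thursday; with Sunday=0 that is 4.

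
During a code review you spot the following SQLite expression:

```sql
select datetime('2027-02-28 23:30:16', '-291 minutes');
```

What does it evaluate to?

2027-02-28 18:39:16

291 minutes = 4h 51m; -291 minutes from 2027-02-28 23:30:16 is 2027-02-28 18:39:16.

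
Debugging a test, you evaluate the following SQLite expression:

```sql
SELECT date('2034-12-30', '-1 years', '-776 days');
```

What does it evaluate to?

2031-11-15

Adding -1 year to 2034-12-30 gives 2033-12-30.
Applying '-776 days' to 2033-12-30: counting 776 days back gives 2031-11-15.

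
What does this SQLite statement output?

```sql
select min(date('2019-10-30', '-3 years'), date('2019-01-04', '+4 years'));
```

date('2019-10-30', '-3 years') → 2016-10-30.
date('2019-01-04', '+4 years') → 2023-01-04.
Earlier of the two is 2016-10-30.

2016-10-30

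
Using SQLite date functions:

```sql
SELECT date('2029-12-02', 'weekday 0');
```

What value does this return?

`weekday 0` advances to the next Sunday; 2029-12-02 is already a Sunday, so it stays at 2029-12-02.

2029-12-02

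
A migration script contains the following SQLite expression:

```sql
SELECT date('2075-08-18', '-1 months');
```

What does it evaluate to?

Adding -1 month to 2075-08-18 gives 2075-07-18.

2075-07-18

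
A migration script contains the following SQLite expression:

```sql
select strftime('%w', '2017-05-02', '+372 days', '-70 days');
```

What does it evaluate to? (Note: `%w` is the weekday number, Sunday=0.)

First apply '+372 days', '-70 days': 2017-05-02 → 2018-02-28.
2018-02-28 is a Wednesday; with Sunday=0 that is 3.

3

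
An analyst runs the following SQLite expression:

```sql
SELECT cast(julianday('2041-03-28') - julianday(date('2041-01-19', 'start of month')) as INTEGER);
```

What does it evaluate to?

`start of month` rewinds 2041-01-19 to 2041-01-01.
30 days remain in January 2041 after the 1st (31 − 1).
February 2041: 28 days.
Then 28 days into March 2041.
Total: 30 + 28 + 28 = 86.

86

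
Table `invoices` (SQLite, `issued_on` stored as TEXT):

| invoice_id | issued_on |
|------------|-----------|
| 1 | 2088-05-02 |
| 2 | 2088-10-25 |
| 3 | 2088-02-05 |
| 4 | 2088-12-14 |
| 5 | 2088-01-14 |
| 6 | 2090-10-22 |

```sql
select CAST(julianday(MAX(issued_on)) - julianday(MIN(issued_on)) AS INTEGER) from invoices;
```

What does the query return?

1012

MIN = 2088-01-14, MAX = 2090-10-22.
17 days remain in January 2088 after the 14th (31 − 14).
Full months from February 2088 through September 2090 contribute their day counts.
Then 22 days into October 2090.
Total: 17 + 29 + 31 + 30 + 31 + 30 + 31 + 31 + 30 + 31 + 30 + 31 + 31 + 28 + 31 + 30 + 31 + 30 + 31 + 31 + 30 + 31 + 30 + 31 + 31 + 28 + 31 + 30 + 31 + 30 + 31 + 31 + 30 + 22 = 1012.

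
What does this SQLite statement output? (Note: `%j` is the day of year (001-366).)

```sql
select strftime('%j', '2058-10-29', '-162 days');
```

140

First apply '-162 days': 2058-10-29 → 2058-05-20.
Day-of-year for 2058-05-20: days since 2058-01-01 inclusive = 140, zero-padded to 140.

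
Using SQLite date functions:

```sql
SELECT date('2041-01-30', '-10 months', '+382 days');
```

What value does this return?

Adding -10 months to 2041-01-30 gives 2040-03-30.
Applying '+382 days' to 2040-03-30: counting 382 days forward gives 2041-04-16.

2041-04-16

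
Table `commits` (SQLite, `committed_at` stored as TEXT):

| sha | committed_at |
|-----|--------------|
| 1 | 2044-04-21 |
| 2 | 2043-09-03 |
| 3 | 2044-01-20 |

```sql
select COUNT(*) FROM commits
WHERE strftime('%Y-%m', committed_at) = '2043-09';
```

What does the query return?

Rows with year-month 2043-09: 2043-09-03 → 1.

1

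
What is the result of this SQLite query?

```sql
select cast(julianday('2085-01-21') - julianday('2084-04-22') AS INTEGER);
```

8 days remain in April 2084 after the 22nd (30 − 22).
Full months from May 2084 through December 2084 contribute their day counts.
Then 21 days into January 2085.
Total: 8 + 31 + 30 + 31 + 31 + 30 + 31 + 30 + 31 + 21 = 274.

274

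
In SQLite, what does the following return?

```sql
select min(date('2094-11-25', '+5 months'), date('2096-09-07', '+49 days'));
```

2095-04-25

date('2094-11-25', '+5 months') → 2095-04-25.
date('2096-09-07', '+49 days') → 2096-10-26.
Earlier of the two is 2095-04-25.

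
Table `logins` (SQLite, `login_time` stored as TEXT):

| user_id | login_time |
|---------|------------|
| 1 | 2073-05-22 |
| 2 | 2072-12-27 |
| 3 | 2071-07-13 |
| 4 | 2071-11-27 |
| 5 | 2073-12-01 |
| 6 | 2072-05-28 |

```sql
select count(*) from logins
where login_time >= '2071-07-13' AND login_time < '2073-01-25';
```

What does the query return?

4

Rows in [2071-07-13, 2073-01-25): 2072-12-27, 2071-07-13, 2071-11-27, 2072-05-28 → 4 rows.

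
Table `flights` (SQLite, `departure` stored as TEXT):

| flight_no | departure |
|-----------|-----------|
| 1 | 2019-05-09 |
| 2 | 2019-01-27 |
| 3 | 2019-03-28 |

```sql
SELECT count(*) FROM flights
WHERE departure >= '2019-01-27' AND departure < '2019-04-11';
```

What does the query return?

2

Rows in [2019-01-27, 2019-04-11): 2019-01-27, 2019-03-28 → 2 rows.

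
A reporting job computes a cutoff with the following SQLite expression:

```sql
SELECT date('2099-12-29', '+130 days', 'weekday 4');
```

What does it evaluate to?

2100-05-13

Applying '+130 days' to 2099-12-29: counting 130 days forward gives 2100-05-08.
`weekday 4` advances to the next Thursday; 2100-05-08 is a Saturday, so it moves forward to 2100-05-13.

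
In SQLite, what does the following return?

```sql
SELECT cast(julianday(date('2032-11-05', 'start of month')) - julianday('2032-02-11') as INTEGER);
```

`start of month` rewinds 2032-11-05 to 2032-11-01.
18 days remain in February 2032 after the 11th (29 − 11).
Full months from March 2032 through October 2032 contribute their day counts.
Then 1 day into November 2032.
Total: 18 + 31 + 30 + 31 + 30 + 31 + 31 + 30 + 31 + 1 = 264.

264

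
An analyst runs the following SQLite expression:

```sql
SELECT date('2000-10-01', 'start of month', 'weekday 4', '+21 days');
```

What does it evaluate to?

`start of month` rewinds 2000-10-01 to 2000-10-01.
`weekday 4` advances to the next Thursday; 2000-10-01 is a Sunday, so it moves forward to 2000-10-05.
Advancing 21 more days within October lands on 2000-10-26.

2000-10-26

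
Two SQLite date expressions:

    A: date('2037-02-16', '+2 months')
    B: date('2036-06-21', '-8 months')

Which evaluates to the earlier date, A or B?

B

A = 2037-04-16.
B = 2035-10-21.
B is earlier.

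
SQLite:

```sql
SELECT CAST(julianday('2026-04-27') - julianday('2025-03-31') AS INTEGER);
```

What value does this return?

392

0 days remain in March 2025 after the 31st (31 − 31).
Full months from April 2025 through March 2026 contribute their day counts.
Then 27 days into April 2026.
Total: 0 + 30 + 31 + 30 + 31 + 31 + 30 + 31 + 30 + 31 + 31 + 28 + 31 + 27 = 392.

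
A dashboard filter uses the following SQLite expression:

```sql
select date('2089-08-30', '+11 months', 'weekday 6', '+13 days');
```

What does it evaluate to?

2090-08-18

Adding +11 months to 2089-08-30 gives 2090-07-30.
`weekday 6` advances to the next Saturday; 2090-07-30 is a Sunday, so it moves forward to 2090-08-05.
Advancing 13 more days within August lands on 2090-08-18.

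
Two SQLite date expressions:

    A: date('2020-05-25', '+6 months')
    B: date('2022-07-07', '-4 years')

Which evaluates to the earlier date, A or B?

A = 2020-11-25.
B = 2018-07-07.
B is earlier.

B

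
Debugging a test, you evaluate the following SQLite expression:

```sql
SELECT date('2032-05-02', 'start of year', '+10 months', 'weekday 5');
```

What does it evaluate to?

`start of year` rewinds 2032-05-02 to 2032-01-01.
Adding +10 months to 2032-01-01 gives 2032-11-01.
`weekday 5` advances to the next Friday; 2032-11-01 is a Monday, so it moves forward to 2032-11-05.

2032-11-05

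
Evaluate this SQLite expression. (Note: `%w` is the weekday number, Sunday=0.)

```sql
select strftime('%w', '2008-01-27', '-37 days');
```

First apply '-37 days': 2008-01-27 → 2007-12-21.
2007-12-21 is a Friday; with Sunday=0 that is 5.

5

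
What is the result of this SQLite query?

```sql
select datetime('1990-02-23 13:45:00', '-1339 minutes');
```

1339 minutes = 22h 19m; -1339 minutes from 1990-02-23 13:45:00 is 1990-02-22 15:26:00 (crosses midnight).

1990-02-22 15:26:00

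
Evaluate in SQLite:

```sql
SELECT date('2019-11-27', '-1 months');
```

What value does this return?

Adding -1 month to 2019-11-27 gives 2019-10-27.

2019-10-27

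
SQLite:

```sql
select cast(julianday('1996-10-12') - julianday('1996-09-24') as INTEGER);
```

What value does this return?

6 days remain in September 1996 after the 24th (30 − 24).
Then 12 days into October 1996.
Total: 6 + 12 = 18.

18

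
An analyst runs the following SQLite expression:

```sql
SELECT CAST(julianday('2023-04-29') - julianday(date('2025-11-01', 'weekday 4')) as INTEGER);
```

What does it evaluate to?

-922

`weekday 4` advances to the next Thursday; 2025-11-01 is a Saturday, so it moves forward to 2025-11-06.
1 day remains in April 2023 after the 29th (30 − 29).
Full months from May 2023 through October 2025 contribute their day counts.
Then 6 days into November 2025.
Total: 1 + 31 + 30 + 31 + 31 + 30 + 31 + 30 + 31 + 31 + 29 + 31 + 30 + 31 + 30 + 31 + 31 + 30 + 31 + 30 + 31 + 31 + 28 + 31 + 30 + 31 + 30 + 31 + 31 + 30 + 31 + 6 = 922.
The subtraction is earlier − later, so the result is −922 → -922.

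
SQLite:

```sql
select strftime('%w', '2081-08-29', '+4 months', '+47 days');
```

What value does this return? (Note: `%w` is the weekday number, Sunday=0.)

First apply '+4 months', '+47 days': 2081-08-29 → 2082-02-14.
2082-02-14 is a Saturday; with Sunday=0 that is 6.

6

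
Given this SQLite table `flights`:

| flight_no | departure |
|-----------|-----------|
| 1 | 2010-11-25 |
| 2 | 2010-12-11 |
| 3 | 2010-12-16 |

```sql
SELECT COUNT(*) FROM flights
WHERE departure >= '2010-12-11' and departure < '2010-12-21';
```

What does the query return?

Rows in [2010-12-11, 2010-12-21): 2010-12-11, 2010-12-16 → 2 rows.

2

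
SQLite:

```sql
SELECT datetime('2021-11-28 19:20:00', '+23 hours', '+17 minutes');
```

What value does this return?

+23 hours from 2021-11-28 19:20:00 is 2021-11-29 18:20:00 (crosses midnight).
+17 minutes from 2021-11-29 18:20:00 is 2021-11-29 18:37:00.

2021-11-29 18:37:00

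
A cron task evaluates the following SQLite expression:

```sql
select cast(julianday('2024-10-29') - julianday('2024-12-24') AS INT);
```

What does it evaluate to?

-56

2 days remain in October 2024 after the 29th (31 − 29).
November 2024: 30 days.
Then 24 days into December 2024.
Total: 2 + 30 + 24 = 56.
The subtraction is earlier − later, so the result is −56 → -56.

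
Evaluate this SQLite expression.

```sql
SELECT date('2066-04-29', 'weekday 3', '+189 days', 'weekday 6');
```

2066-11-13

`weekday 3` advances to the next Wednesday; 2066-04-29 is a Thursday, so it moves forward to 2066-05-05.
Applying '+189 days' to 2066-05-05: counting 189 days forward gives 2066-11-10.
`weekday 6` advances to the next Saturday; 2066-11-10 is a Wednesday, so it moves forward to 2066-11-13.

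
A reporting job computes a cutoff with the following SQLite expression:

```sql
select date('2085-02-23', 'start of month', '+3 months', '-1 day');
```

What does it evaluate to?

`start of month` rewinds 2085-02-23 to 2085-02-01.
Adding +3 months to 2085-02-01 gives 2085-05-01.
Going back 1 day from 2085-05-01 reaches 2085-04-30 (last day of April, 30 days).

2085-04-30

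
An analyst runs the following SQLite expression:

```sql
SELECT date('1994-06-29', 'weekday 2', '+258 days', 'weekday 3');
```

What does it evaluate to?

1995-03-22

`weekday 2` advances to the next Tuesday; 1994-06-29 is a Wednesday, so it moves forward to 1994-07-05.
Applying '+258 days' to 1994-07-05: counting 258 days forward gives 1995-03-20.
`weekday 3` advances to the next Wednesday; 1995-03-20 is a Monday, so it moves forward to 1995-03-22.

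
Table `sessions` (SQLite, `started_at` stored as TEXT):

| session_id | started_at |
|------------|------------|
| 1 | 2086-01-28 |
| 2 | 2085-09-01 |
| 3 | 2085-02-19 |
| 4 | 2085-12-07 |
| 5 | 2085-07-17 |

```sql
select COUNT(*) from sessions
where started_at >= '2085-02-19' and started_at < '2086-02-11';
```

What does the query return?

Rows in [2085-02-19, 2086-02-11): 2086-01-28, 2085-09-01, 2085-02-19, 2085-12-07, 2085-07-17 → 5 rows.

5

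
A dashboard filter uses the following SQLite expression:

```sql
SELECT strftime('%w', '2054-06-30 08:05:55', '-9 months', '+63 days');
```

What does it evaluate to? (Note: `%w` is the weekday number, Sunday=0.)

First apply '-9 months', '+63 days': 2054-06-30 08:05:55 → 2053-12-02 08:05:55.
2053-12-02 is a Tuesday; with Sunday=0 that is 2.

2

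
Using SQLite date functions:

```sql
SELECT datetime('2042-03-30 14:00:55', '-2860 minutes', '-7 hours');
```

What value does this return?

2042-03-28 07:20:55

2860 minutes = 47h 40m; -2860 minutes from 2042-03-30 14:00:55 is 2042-03-28 14:20:55 (crosses midnight).
-7 hours from 2042-03-28 14:20:55 is 2042-03-28 07:20:55.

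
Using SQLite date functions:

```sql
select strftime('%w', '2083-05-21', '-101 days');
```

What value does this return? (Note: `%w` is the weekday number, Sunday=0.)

First apply '-101 days': 2083-05-21 → 2083-02-09.
2083-02-09 is a Tuesday; with Sunday=0 that is 2.

2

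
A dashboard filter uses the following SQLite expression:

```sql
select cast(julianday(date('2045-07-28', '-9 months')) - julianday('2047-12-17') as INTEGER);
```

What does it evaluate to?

Adding -9 months to 2045-07-28 gives 2044-10-28.
3 days remain in October 2044 after the 28th (31 − 28).
Full months from November 2044 through November 2047 contribute their day counts.
Then 17 days into December 2047.
Total: 3 + 30 + 31 + 31 + 28 + 31 + 30 + 31 + 30 + 31 + 31 + 30 + 31 + 30 + 31 + 31 + 28 + 31 + 30 + 31 + 30 + 31 + 31 + 30 + 31 + 30 + 31 + 31 + 28 + 31 + 30 + 31 + 30 + 31 + 31 + 30 + 31 + 30 + 17 = 1145.
The subtraction is earlier − later, so the result is −1145 → -1145.

-1145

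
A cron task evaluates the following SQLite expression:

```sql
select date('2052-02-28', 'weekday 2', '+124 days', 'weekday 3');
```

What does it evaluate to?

2052-07-10

`weekday 2` advances to the next Tuesday; 2052-02-28 is a Wednesday, so it moves forward to 2052-03-05.
Applying '+124 days' to 2052-03-05: counting 124 days forward gives 2052-07-07.
`weekday 3` advances to the next Wednesday; 2052-07-07 is a Sunday, so it moves forward to 2052-07-10.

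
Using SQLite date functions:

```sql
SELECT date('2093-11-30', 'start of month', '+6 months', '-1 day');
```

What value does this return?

2094-04-30

`start of month` rewinds 2093-11-30 to 2093-11-01.
Adding +6 months to 2093-11-01 gives 2094-05-01.
Going back 1 day from 2094-05-01 reaches 2094-04-30 (last day of April, 30 days).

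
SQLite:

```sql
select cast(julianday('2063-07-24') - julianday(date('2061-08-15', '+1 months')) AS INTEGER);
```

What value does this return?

Adding +1 month to 2061-08-15 gives 2061-09-15.
15 days remain in September 2061 after the 15th (30 − 15).
Full months from October 2061 through June 2063 contribute their day counts.
Then 24 days into July 2063.
Total: 15 + 31 + 30 + 31 + 31 + 28 + 31 + 30 + 31 + 30 + 31 + 31 + 30 + 31 + 30 + 31 + 31 + 28 + 31 + 30 + 31 + 30 + 24 = 677.

677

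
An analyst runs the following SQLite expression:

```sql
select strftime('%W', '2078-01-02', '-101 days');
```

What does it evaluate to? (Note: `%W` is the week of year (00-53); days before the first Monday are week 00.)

38

First apply '-101 days': 2078-01-02 → 2077-09-23.
2077-09-23 is a Thursday. SQLite's %W counts Mondays since the year started; the result is 38.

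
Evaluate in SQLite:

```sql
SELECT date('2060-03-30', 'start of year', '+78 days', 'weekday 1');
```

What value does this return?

2060-03-22

`start of year` rewinds 2060-03-30 to 2060-01-01.
Applying '+78 days' to 2060-01-01: counting 78 days forward gives 2060-03-19.
`weekday 1` advances to the next Monday; 2060-03-19 is a Friday, so it moves forward to 2060-03-22.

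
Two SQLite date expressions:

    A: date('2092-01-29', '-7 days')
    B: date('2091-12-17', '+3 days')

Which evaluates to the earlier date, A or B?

A = 2092-01-22.
B = 2091-12-20.
B is earlier.

B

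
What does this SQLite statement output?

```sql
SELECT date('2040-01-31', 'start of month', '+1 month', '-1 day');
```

`start of month` rewinds 2040-01-31 to 2040-01-01.
Adding +1 month to 2040-01-01 gives 2040-02-01.
Going back 1 day from 2040-02-01 reaches 2040-01-31 (last day of January, 31 days).

2040-01-31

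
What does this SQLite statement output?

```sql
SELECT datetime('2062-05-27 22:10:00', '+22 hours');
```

2062-05-28 20:10:00

+22 hours from 2062-05-27 22:10:00 is 2062-05-28 20:10:00 (crosses midnight).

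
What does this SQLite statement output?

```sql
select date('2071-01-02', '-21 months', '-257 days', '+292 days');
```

2069-05-07

Adding -21 months to 2071-01-02 gives 2069-04-02.
Applying '-257 days' to 2069-04-02: counting 257 days back gives 2068-07-19.
Applying '+292 days' to 2068-07-19: counting 292 days forward gives 2069-05-07.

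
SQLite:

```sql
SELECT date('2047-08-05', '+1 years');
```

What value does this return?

2048-08-05

Adding +1 year to 2047-08-05 gives 2048-08-05.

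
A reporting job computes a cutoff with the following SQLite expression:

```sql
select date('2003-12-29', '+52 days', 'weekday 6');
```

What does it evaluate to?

Applying '+52 days' to 2003-12-29: counting 52 days forward gives 2004-02-19.
`weekday 6` advances to the next Saturday; 2004-02-19 is a Thursday, so it moves forward to 2004-02-21.

2004-02-21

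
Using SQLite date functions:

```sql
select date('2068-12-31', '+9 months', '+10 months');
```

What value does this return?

Adding +9 months to 2068-12-31 targets 2069-09-31. September 2069 has only 30 days, so SQLite normalizes the 1-day overflow forward to 2069-10-01.
Adding +10 months to 2069-10-01 gives 2070-08-01.

2070-08-01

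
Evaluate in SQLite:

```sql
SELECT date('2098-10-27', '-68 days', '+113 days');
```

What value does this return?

Applying '-68 days' to 2098-10-27: counting 68 days back gives 2098-08-20.
Applying '+113 days' to 2098-08-20: counting 113 days forward gives 2098-12-11.

2098-12-11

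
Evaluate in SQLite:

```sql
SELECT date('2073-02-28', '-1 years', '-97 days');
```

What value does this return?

2071-11-23

Adding -1 year to 2073-02-28 gives 2072-02-28.
Applying '-97 days' to 2072-02-28: counting 97 days back gives 2071-11-23.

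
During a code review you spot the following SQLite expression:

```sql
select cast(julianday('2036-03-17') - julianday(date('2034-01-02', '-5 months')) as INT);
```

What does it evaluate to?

Adding -5 months to 2034-01-02 gives 2033-08-02.
29 days remain in August 2033 after the 2nd (31 − 2).
Full months from September 2033 through February 2036 contribute their day counts.
Then 17 days into March 2036.
Total: 29 + 30 + 31 + 30 + 31 + 31 + 28 + 31 + 30 + 31 + 30 + 31 + 31 + 30 + 31 + 30 + 31 + 31 + 28 + 31 + 30 + 31 + 30 + 31 + 31 + 30 + 31 + 30 + 31 + 31 + 29 + 17 = 958.

958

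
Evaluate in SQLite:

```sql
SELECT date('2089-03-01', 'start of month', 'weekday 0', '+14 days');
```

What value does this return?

`start of month` rewinds 2089-03-01 to 2089-03-01.
`weekday 0` advances to the next Sunday; 2089-03-01 is a Tuesday, so it moves forward to 2089-03-06.
Advancing 14 more days within March lands on 2089-03-20.

2089-03-20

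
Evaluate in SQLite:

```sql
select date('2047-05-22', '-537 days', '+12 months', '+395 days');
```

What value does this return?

Applying '-537 days' to 2047-05-22: counting 537 days back gives 2045-12-01.
Adding +12 months to 2045-12-01 gives 2046-12-01.
Applying '+395 days' to 2046-12-01: counting 395 days forward gives 2047-12-31.

2047-12-31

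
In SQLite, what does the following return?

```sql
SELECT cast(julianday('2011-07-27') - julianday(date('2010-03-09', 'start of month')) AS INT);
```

513

`start of month` rewinds 2010-03-09 to 2010-03-01.
30 days remain in March 2010 after the 1st (31 − 1).
Full months from April 2010 through June 2011 contribute their day counts.
Then 27 days into July 2011.
Total: 30 + 30 + 31 + 30 + 31 + 31 + 30 + 31 + 30 + 31 + 31 + 28 + 31 + 30 + 31 + 30 + 27 = 513.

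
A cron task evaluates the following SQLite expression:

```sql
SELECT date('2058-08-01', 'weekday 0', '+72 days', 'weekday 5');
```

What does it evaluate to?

`weekday 0` advances to the next Sunday; 2058-08-01 is a Thursday, so it moves forward to 2058-08-04.
Applying '+72 days' to 2058-08-04: counting 72 days forward gives 2058-10-15.
`weekday 5` advances to the next Friday; 2058-10-15 is a Tuesday, so it moves forward to 2058-10-18.

2058-10-18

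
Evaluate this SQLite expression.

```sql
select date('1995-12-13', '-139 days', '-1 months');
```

1995-06-27

Applying '-139 days' to 1995-12-13: counting 139 days back gives 1995-07-27.
Adding -1 month to 1995-07-27 gives 1995-06-27.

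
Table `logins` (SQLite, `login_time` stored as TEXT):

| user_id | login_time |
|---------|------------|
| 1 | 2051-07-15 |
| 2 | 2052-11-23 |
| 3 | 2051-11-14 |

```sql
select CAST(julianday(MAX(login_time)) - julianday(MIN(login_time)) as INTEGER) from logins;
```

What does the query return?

497

MIN = 2051-07-15, MAX = 2052-11-23.
16 days remain in July 2051 after the 15th (31 − 15).
Full months from August 2051 through October 2052 contribute their day counts.
Then 23 days into November 2052.
Total: 16 + 31 + 30 + 31 + 30 + 31 + 31 + 29 + 31 + 30 + 31 + 30 + 31 + 31 + 30 + 31 + 23 = 497.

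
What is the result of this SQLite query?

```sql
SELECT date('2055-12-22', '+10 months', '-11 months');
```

Adding +10 months to 2055-12-22 gives 2056-10-22.
Adding -11 months to 2056-10-22 gives 2055-11-22.

2055-11-22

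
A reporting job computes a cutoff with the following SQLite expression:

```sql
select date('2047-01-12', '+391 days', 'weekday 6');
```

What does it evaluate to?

2048-02-08

Applying '+391 days' to 2047-01-12: counting 391 days forward gives 2048-02-07.
`weekday 6` advances to the next Saturday; 2048-02-07 is a Friday, so it moves forward to 2048-02-08.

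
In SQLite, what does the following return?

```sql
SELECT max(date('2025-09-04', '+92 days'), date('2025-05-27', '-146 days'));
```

date('2025-09-04', '+92 days') → 2025-12-05.
date('2025-05-27', '-146 days') → 2025-01-01.
Later of the two is 2025-12-05.

2025-12-05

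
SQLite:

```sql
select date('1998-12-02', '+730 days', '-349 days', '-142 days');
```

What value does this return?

1999-07-29

Applying '+730 days' to 1998-12-02: counting 730 days forward gives 2000-12-01.
Applying '-349 days' to 2000-12-01: counting 349 days back gives 1999-12-18.
Applying '-142 days' to 1999-12-18: counting 142 days back gives 1999-07-29.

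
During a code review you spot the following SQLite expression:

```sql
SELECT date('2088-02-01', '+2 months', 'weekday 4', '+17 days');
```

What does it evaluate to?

Adding +2 months to 2088-02-01 gives 2088-04-01.
`weekday 4` advances to the next Thursday; 2088-04-01 is already a Thursday, so it stays at 2088-04-01.
Advancing 17 more days within April lands on 2088-04-18.

2088-04-18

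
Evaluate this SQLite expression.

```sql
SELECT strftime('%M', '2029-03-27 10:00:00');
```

`%M` extracts the 2-digit minute: 00.

00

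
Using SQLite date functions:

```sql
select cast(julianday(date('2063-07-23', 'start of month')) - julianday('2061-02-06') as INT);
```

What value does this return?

875

`start of month` rewinds 2063-07-23 to 2063-07-01.
22 days remain in February 2061 after the 6th (28 − 6).
Full months from March 2061 through June 2063 contribute their day counts.
Then 1 day into July 2063.
Total: 22 + 31 + 30 + 31 + 30 + 31 + 31 + 30 + 31 + 30 + 31 + 31 + 28 + 31 + 30 + 31 + 30 + 31 + 31 + 30 + 31 + 30 + 31 + 31 + 28 + 31 + 30 + 31 + 30 + 1 = 875.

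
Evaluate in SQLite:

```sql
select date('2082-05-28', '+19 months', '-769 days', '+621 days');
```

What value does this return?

2083-08-02

Adding +19 months to 2082-05-28 gives 2083-12-28.
Applying '-769 days' to 2083-12-28: counting 769 days back gives 2081-11-19.
Applying '+621 days' to 2081-11-19: counting 621 days forward gives 2083-08-02.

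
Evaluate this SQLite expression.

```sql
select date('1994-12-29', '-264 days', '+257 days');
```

1994-12-22

Applying '-264 days' to 1994-12-29: counting 264 days back gives 1994-04-09.
Applying '+257 days' to 1994-04-09: counting 257 days forward gives 1994-12-22.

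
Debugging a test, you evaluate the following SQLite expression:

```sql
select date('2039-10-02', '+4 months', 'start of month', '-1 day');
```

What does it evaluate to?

2040-01-31

Adding +4 months to 2039-10-02 gives 2040-02-02.
`start of month` rewinds 2040-02-02 to 2040-02-01.
Going back 1 day from 2040-02-01 reaches 2040-01-31 (last day of January, 31 days).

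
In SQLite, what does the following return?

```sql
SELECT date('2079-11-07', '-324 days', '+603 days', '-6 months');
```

Applying '-324 days' to 2079-11-07: counting 324 days back gives 2078-12-18.
Applying '+603 days' to 2078-12-18: counting 603 days forward gives 2080-08-12.
Adding -6 months to 2080-08-12 gives 2080-02-12.

2080-02-12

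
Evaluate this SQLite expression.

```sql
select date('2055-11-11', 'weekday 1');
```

2055-11-15

`weekday 1` advances to the next Monday; 2055-11-11 is a Thursday, so it moves forward to 2055-11-15.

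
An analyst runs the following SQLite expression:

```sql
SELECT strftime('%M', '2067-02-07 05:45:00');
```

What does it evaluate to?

`%M` extracts the 2-digit minute: 45.

45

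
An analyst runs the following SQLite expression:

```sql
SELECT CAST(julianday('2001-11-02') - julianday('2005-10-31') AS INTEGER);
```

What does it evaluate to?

-1459

28 days remain in November 2001 after the 2nd (30 − 2).
Full months from December 2001 through September 2005 contribute their day counts.
Then 31 days into October 2005.
Total: 28 + 31 + 31 + 28 + 31 + 30 + 31 + 30 + 31 + 31 + 30 + 31 + 30 + 31 + 31 + 28 + 31 + 30 + 31 + 30 + 31 + 31 + 30 + 31 + 30 + 31 + 31 + 29 + 31 + 30 + 31 + 30 + 31 + 31 + 30 + 31 + 30 + 31 + 31 + 28 + 31 + 30 + 31 + 30 + 31 + 31 + 30 + 31 = 1459.
The subtraction is earlier − later, so the result is −1459 → -1459.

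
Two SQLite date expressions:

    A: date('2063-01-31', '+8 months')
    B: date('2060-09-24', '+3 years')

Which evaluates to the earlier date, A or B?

A = 2063-10-01.
B = 2063-09-24.
B is earlier.

B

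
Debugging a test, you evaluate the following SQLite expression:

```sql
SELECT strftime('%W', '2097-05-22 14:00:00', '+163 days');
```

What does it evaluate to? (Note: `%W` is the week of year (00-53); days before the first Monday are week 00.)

43

First apply '+163 days': 2097-05-22 14:00:00 → 2097-11-01 14:00:00.
2097-11-01 is a Friday. SQLite's %W counts Mondays since the year started; the result is 43.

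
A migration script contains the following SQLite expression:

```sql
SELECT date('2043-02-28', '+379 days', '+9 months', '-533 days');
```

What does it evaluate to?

2043-06-29

Applying '+379 days' to 2043-02-28: counting 379 days forward gives 2044-03-13.
Adding +9 months to 2044-03-13 gives 2044-12-13.
Applying '-533 days' to 2044-12-13: counting 533 days back gives 2043-06-29.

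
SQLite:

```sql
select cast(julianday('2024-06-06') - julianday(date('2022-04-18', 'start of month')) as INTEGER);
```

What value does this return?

`start of month` rewinds 2022-04-18 to 2022-04-01.
29 days remain in April 2022 after the 1st (30 − 1).
Full months from May 2022 through May 2024 contribute their day counts.
Then 6 days into June 2024.
Total: 29 + 31 + 30 + 31 + 31 + 30 + 31 + 30 + 31 + 31 + 28 + 31 + 30 + 31 + 30 + 31 + 31 + 30 + 31 + 30 + 31 + 31 + 29 + 31 + 30 + 31 + 6 = 797.

797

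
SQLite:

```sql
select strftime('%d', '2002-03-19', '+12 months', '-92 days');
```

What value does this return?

17

First apply '+12 months', '-92 days': 2002-03-19 → 2002-12-17.
`%d` extracts the 2-digit day of month: 17.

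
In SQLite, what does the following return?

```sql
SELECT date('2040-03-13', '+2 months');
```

2040-05-13

Adding +2 months to 2040-03-13 gives 2040-05-13.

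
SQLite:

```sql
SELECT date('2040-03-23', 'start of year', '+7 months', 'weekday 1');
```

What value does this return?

`start of year` rewinds 2040-03-23 to 2040-01-01.
Adding +7 months to 2040-01-01 gives 2040-08-01.
`weekday 1` advances to the next Monday; 2040-08-01 is a Wednesday, so it moves forward to 2040-08-06.

2040-08-06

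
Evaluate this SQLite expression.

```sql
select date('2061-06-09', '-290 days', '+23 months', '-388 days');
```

Applying '-290 days' to 2061-06-09: counting 290 days back gives 2060-08-23.
Adding +23 months to 2060-08-23 gives 2062-07-23.
Applying '-388 days' to 2062-07-23: counting 388 days back gives 2061-06-30.

2061-06-30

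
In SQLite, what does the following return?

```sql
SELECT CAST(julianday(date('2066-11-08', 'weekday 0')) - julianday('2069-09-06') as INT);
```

`weekday 0` advances to the next Sunday; 2066-11-08 is a Monday, so it moves forward to 2066-11-14.
16 days remain in November 2066 after the 14th (30 − 14).
Full months from December 2066 through August 2069 contribute their day counts.
Then 6 days into September 2069.
Total: 16 + 31 + 31 + 28 + 31 + 30 + 31 + 30 + 31 + 31 + 30 + 31 + 30 + 31 + 31 + 29 + 31 + 30 + 31 + 30 + 31 + 31 + 30 + 31 + 30 + 31 + 31 + 28 + 31 + 30 + 31 + 30 + 31 + 31 + 6 = 1027.
The subtraction is earlier − later, so the result is −1027 → -1027.

-1027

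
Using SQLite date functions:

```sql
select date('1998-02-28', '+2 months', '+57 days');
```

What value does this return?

1998-06-24

Adding +2 months to 1998-02-28 gives 1998-04-28.
Applying '+57 days' to 1998-04-28: counting 57 days forward gives 1998-06-24.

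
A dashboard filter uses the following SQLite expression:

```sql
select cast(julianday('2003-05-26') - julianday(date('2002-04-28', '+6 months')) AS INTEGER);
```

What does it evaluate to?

Adding +6 months to 2002-04-28 gives 2002-10-28.
3 days remain in October 2002 after the 28th (31 − 28).
Full months from November 2002 through April 2003 contribute their day counts.
Then 26 days into May 2003.
Total: 3 + 30 + 31 + 31 + 28 + 31 + 30 + 26 = 210.

210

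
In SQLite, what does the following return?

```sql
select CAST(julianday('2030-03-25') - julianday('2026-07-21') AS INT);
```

1343

10 days remain in July 2026 after the 21st (31 − 21).
Full months from August 2026 through February 2030 contribute their day counts.
Then 25 days into March 2030.
Total: 10 + 31 + 30 + 31 + 30 + 31 + 31 + 28 + 31 + 30 + 31 + 30 + 31 + 31 + 30 + 31 + 30 + 31 + 31 + 29 + 31 + 30 + 31 + 30 + 31 + 31 + 30 + 31 + 30 + 31 + 31 + 28 + 31 + 30 + 31 + 30 + 31 + 31 + 30 + 31 + 30 + 31 + 31 + 28 + 25 = 1343.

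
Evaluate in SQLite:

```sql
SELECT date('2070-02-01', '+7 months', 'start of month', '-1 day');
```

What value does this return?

Adding +7 months to 2070-02-01 gives 2070-09-01.
`start of month` rewinds 2070-09-01 to 2070-09-01.
Going back 1 day from 2070-09-01 reaches 2070-08-31 (last day of August, 31 days).

2070-08-31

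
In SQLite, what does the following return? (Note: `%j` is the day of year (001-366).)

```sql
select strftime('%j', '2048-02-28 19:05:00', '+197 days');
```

First apply '+197 days': 2048-02-28 19:05:00 → 2048-09-12 19:05:00.
Day-of-year for 2048-09-12: days since 2048-01-01 inclusive = 256, zero-padded to 256.

256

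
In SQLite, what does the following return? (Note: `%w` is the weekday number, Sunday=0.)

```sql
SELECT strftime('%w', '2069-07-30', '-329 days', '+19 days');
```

First apply '-329 days', '+19 days': 2069-07-30 → 2068-09-23.
2068-09-23 is a Sunday; with Sunday=0 that is 0.

0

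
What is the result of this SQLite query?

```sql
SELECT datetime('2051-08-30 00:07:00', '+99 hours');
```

2051-09-03 03:07:00

+99 hours from 2051-08-30 00:07:00 is 2051-09-03 03:07:00 (crosses midnight).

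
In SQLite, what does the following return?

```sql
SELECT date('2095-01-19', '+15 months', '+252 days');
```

Adding +15 months to 2095-01-19 gives 2096-04-19.
Applying '+252 days' to 2096-04-19: counting 252 days forward gives 2096-12-27.

2096-12-27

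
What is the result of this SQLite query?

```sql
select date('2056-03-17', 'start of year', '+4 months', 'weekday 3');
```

2056-05-03

`start of year` rewinds 2056-03-17 to 2056-01-01.
Adding +4 months to 2056-01-01 gives 2056-05-01.
`weekday 3` advances to the next Wednesday; 2056-05-01 is a Monday, so it moves forward to 2056-05-03.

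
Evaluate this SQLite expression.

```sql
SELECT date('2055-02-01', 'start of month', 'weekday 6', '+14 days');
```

2055-02-20

`start of month` rewinds 2055-02-01 to 2055-02-01.
`weekday 6` advances to the next Saturday; 2055-02-01 is a Monday, so it moves forward to 2055-02-06.
Advancing 14 more days within February lands on 2055-02-20.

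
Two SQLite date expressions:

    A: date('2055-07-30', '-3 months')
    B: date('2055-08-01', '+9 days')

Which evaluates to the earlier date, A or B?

A = 2055-04-30.
B = 2055-08-10.
A is earlier.

A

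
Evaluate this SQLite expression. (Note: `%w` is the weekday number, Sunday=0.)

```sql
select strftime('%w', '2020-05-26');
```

2020-05-26 is a Tuesday; with Sunday=0 that is 2.

2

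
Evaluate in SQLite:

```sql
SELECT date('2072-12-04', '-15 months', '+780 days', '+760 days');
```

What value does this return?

2075-11-22

Adding -15 months to 2072-12-04 gives 2071-09-04.
Applying '+780 days' to 2071-09-04: counting 780 days forward gives 2073-10-23.
Applying '+760 days' to 2073-10-23: counting 760 days forward gives 2075-11-22.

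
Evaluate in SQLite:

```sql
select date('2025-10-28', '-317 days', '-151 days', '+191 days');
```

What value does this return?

Applying '-317 days' to 2025-10-28: counting 317 days back gives 2024-12-15.
Applying '-151 days' to 2024-12-15: counting 151 days back gives 2024-07-17.
Applying '+191 days' to 2024-07-17: counting 191 days forward gives 2025-01-24.

2025-01-24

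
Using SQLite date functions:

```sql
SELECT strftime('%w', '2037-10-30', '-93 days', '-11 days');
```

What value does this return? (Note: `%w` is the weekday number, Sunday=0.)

First apply '-93 days', '-11 days': 2037-10-30 → 2037-07-18.
2037-07-18 is a Saturday; with Sunday=0 that is 6.

6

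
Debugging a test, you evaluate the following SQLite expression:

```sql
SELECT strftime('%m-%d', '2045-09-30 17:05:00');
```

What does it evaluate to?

`%m-%d` extracts the month-day: 09-30.

09-30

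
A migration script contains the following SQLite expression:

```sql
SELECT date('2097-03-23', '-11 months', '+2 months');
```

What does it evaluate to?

Adding -11 months to 2097-03-23 gives 2096-04-23.
Adding +2 months to 2096-04-23 gives 2096-06-23.

2096-06-23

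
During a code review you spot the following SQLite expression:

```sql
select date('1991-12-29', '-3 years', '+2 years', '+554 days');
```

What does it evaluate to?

1992-07-05

Adding -3 years to 1991-12-29 gives 1988-12-29.
Adding +2 years to 1988-12-29 gives 1990-12-29.
Applying '+554 days' to 1990-12-29: counting 554 days forward gives 1992-07-05.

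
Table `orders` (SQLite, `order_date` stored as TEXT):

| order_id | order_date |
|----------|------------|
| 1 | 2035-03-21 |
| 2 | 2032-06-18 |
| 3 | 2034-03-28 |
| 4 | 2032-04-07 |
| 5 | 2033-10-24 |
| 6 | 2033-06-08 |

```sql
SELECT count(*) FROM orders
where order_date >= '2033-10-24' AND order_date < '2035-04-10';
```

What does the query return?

Rows in [2033-10-24, 2035-04-10): 2035-03-21, 2034-03-28, 2033-10-24 → 3 rows.

3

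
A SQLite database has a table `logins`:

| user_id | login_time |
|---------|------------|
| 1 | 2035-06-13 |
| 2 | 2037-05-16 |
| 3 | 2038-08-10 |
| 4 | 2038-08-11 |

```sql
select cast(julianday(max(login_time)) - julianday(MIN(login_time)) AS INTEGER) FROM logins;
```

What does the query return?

MIN = 2035-06-13, MAX = 2038-08-11.
17 days remain in June 2035 after the 13th (30 − 13).
Full months from July 2035 through July 2038 contribute their day counts.
Then 11 days into August 2038.
Total: 17 + 31 + 31 + 30 + 31 + 30 + 31 + 31 + 29 + 31 + 30 + 31 + 30 + 31 + 31 + 30 + 31 + 30 + 31 + 31 + 28 + 31 + 30 + 31 + 30 + 31 + 31 + 30 + 31 + 30 + 31 + 31 + 28 + 31 + 30 + 31 + 30 + 31 + 11 = 1155.

1155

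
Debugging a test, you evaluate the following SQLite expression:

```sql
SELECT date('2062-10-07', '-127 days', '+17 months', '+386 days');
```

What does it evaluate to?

Applying '-127 days' to 2062-10-07: counting 127 days back gives 2062-06-02.
Adding +17 months to 2062-06-02 gives 2063-11-02.
Applying '+386 days' to 2063-11-02: counting 386 days forward gives 2064-11-22.

2064-11-22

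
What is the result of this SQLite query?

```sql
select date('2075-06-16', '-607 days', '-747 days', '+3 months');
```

Applying '-607 days' to 2075-06-16: counting 607 days back gives 2073-10-17.
Applying '-747 days' to 2073-10-17: counting 747 days back gives 2071-10-01.
Adding +3 months to 2071-10-01 gives 2072-01-01.

2072-01-01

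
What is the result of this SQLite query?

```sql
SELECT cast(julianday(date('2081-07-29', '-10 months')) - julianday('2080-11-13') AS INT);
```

-45

Adding -10 months to 2081-07-29 gives 2080-09-29.
1 day remains in September 2080 after the 29th (30 − 29).
October 2080: 31 days.
Then 13 days into November 2080.
Total: 1 + 31 + 13 = 45.
The subtraction is earlier − later, so the result is −45 → -45.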